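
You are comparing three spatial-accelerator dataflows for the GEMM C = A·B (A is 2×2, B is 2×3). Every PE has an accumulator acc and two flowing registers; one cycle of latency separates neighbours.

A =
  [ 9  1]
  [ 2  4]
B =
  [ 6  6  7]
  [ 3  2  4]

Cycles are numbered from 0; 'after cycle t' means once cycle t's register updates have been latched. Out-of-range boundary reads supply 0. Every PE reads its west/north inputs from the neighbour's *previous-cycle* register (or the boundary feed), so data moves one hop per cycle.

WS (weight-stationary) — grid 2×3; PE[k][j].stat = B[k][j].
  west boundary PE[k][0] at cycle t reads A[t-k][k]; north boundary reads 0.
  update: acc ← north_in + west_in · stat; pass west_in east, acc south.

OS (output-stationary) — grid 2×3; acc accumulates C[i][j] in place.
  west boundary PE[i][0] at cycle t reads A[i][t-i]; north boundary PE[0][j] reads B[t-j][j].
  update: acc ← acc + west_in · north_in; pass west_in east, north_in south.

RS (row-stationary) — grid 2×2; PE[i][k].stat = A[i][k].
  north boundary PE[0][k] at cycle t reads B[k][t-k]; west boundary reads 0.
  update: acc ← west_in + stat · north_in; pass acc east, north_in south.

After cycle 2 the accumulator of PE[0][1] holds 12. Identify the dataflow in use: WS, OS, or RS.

dataflow = WS

WS (2×3 grid), PE[0][1]:
  step 0 · PE0,1: acc=0; fwd→0 fwd↓0
  step 1 · PE0,1: acc=54; fwd→9 fwd↓54
  step 2 · PE0,1: acc=12; fwd→2 fwd↓12
OS (2×3 grid), PE[0][1]:
  step 0 · PE0,1: acc=0; fwd→0 fwd↓0
  step 1 · PE0,1: acc=54; fwd→9 fwd↓6
  step 2 · PE0,1: acc=56; fwd→1 fwd↓2
RS (2×2 grid), PE[0][1]:
  step 0 · PE0,1: acc=0; fwd→0 fwd↓0
  step 1 · PE0,1: acc=57; fwd→57 fwd↓3
  step 2 · PE0,1: acc=56; fwd→56 fwd↓2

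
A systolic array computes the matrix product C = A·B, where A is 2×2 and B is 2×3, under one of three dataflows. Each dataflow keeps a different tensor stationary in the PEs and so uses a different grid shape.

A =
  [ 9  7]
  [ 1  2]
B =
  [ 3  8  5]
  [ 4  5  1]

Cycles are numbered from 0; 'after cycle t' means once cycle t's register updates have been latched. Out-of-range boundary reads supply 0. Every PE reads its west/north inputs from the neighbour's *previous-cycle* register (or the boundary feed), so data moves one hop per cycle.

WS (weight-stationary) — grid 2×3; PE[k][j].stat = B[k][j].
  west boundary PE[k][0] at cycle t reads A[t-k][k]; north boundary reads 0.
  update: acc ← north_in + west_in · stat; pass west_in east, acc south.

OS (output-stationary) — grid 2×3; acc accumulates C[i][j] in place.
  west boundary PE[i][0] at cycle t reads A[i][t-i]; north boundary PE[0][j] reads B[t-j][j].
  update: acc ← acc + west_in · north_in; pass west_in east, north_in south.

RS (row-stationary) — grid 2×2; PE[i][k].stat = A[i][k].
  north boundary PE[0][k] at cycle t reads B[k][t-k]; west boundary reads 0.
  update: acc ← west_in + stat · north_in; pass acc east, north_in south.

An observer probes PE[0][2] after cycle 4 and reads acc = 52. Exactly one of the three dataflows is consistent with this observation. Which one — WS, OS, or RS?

dataflow = OS

WS (2×3 grid), PE[0][2]:
  step 0 · PE0,2: acc=0; fwd→0 fwd↓0
  step 1 · PE0,2: acc=0; fwd→0 fwd↓0
  step 2 · PE0,2: acc=45; fwd→9 fwd↓45
  step 3 · PE0,2: acc=5; fwd→1 fwd↓5
  step 4 · PE0,2: acc=0; fwd→0 fwd↓0
OS (2×3 grid), PE[0][2]:
  step 0 · PE0,2: acc=0; fwd→0 fwd↓0
  step 1 · PE0,2: acc=0; fwd→0 fwd↓0
  step 2 · PE0,2: acc=45; fwd→9 fwd↓5
  step 3 · PE0,2: acc=52; fwd→7 fwd↓1
  step 4 · PE0,2: acc=52; fwd→0 fwd↓0
RS: PE[0][2] is outside its 2×2 grid.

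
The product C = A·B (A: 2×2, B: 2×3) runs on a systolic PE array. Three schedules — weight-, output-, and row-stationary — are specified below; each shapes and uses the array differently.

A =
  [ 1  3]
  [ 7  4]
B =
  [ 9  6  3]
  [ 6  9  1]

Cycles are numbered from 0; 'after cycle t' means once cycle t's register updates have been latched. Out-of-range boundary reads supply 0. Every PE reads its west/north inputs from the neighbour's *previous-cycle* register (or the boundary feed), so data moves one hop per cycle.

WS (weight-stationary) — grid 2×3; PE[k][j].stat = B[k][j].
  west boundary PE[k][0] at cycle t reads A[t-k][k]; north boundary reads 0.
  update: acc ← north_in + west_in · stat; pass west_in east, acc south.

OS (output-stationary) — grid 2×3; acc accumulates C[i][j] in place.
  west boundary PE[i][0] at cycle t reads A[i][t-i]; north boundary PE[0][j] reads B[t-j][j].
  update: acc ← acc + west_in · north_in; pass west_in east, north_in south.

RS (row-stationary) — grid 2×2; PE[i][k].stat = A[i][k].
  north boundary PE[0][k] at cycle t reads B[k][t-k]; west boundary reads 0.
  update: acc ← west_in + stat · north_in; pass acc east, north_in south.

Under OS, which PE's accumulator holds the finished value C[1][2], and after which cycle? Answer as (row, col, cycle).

(row, col, cycle) = (1, 2, 4)

OS — PE[1][2] is where C[1][2] collects:
  after 0 — PE[1][2] acc=0, pass-E 0, pass-S 0
  after 1 — PE[1][2] acc=0, pass-E 0, pass-S 0
  after 2 — PE[1][2] acc=0, pass-E 0, pass-S 0
  after 3 — PE[1][2] acc=21, pass-E 7, pass-S 3
  after 4 — PE[1][2] acc=25, pass-E 4, pass-S 1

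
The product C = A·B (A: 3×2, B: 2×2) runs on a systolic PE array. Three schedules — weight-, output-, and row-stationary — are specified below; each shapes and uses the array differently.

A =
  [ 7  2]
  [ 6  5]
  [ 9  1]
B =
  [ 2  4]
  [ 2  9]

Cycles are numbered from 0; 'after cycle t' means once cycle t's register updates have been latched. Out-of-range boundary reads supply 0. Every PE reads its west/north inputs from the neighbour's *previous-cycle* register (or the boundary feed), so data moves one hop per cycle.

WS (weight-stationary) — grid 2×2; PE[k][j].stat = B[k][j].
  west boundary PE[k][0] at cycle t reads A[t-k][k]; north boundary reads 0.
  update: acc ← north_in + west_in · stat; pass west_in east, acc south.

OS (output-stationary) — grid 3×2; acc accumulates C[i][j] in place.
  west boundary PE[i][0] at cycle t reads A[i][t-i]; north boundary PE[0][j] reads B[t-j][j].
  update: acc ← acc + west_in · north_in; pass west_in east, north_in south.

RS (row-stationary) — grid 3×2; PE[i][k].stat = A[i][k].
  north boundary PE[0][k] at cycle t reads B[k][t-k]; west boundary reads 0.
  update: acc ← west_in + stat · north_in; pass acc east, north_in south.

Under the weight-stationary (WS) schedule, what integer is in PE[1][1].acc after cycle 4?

PE[1][1].acc = 45

WS on a 2×2 grid — tracing PE[1][1] and its feeders:
  [0] (0,1) acc=0 (h:0 v:0)
  [0] (1,0) acc=0 (h:0 v:0)
  [0] (1,1) acc=0 (h:0 v:0)
  [1] (0,1) acc=28 (h:7 v:28)
  [1] (1,0) acc=18 (h:2 v:18)
  [1] (1,1) acc=0 (h:0 v:0)
  [2] (0,1) acc=24 (h:6 v:24)
  [2] (1,0) acc=22 (h:5 v:22)
  [2] (1,1) acc=46 (h:2 v:46)
  [3] (0,1) acc=36 (h:9 v:36)
  [3] (1,0) acc=20 (h:1 v:20)
  [3] (1,1) acc=69 (h:5 v:69)
  [4] (0,1) acc=0 (h:0 v:0)
  [4] (1,0) acc=0 (h:0 v:0)
  [4] (1,1) acc=45 (h:1 v:45)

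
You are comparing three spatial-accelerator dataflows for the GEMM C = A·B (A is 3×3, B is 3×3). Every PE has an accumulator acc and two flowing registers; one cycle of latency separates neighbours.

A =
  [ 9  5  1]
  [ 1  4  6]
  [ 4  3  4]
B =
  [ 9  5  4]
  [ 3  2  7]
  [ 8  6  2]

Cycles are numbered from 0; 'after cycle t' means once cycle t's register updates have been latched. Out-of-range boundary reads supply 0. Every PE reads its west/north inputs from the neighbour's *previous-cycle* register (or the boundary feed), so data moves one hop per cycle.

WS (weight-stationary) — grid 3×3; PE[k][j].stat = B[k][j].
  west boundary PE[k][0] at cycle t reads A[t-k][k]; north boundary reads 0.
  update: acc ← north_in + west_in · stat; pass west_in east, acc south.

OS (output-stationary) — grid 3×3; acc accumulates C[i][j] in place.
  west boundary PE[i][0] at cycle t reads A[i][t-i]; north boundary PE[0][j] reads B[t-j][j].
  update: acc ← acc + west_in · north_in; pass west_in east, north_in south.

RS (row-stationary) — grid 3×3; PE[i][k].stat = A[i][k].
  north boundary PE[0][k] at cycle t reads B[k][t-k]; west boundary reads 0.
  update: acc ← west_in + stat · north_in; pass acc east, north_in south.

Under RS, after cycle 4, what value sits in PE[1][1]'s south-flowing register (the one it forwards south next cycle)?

Tracing RS — 3×3 array, target PE[1][1]:
  cycle 0: PE[0][1] → acc 0, east 0, south 0
  cycle 0: PE[1][0] → acc 0, east 0, south 0
  cycle 0: PE[1][1] → acc 0, east 0, south 0
  cycle 1: PE[0][1] → acc 96, east 96, south 3
  cycle 1: PE[1][0] → acc 9, east 9, south 9
  cycle 1: PE[1][1] → acc 0, east 0, south 0
  cycle 2: PE[0][1] → acc 55, east 55, south 2
  cycle 2: PE[1][0] → acc 5, east 5, south 5
  cycle 2: PE[1][1] → acc 21, east 21, south 3
  cycle 3: PE[0][1] → acc 71, east 71, south 7
  cycle 3: PE[1][0] → acc 4, east 4, south 4
  cycle 3: PE[1][1] → acc 13, east 13, south 2
  cycle 4: PE[0][1] → acc 0, east 0, south 0
  cycle 4: PE[1][0] → acc 0, east 0, south 0
  cycle 4: PE[1][1] → acc 32, east 32, south 7

register = 7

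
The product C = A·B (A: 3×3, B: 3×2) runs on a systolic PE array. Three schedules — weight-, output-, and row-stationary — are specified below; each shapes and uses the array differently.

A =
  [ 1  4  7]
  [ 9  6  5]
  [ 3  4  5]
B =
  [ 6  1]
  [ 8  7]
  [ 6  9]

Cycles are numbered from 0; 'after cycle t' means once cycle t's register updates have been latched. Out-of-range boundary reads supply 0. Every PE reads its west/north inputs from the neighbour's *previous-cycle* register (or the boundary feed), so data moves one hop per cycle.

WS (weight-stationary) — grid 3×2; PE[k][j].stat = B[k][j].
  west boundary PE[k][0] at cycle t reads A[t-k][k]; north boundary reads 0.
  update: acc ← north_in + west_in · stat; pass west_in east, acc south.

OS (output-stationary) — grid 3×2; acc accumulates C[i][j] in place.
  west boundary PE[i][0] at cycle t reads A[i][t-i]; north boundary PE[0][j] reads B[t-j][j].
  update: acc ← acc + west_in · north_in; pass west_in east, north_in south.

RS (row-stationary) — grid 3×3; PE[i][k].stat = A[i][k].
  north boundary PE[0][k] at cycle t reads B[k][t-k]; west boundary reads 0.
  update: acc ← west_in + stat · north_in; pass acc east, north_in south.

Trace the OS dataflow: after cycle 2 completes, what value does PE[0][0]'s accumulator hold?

PE[0][0].acc = 80

OS (3×2). Following PE[0][0] plus its west/north inputs:
  c0 r0c0: 6 / 1 / 6
  c1 r0c0: 38 / 4 / 8
  c2 r0c0: 80 / 7 / 6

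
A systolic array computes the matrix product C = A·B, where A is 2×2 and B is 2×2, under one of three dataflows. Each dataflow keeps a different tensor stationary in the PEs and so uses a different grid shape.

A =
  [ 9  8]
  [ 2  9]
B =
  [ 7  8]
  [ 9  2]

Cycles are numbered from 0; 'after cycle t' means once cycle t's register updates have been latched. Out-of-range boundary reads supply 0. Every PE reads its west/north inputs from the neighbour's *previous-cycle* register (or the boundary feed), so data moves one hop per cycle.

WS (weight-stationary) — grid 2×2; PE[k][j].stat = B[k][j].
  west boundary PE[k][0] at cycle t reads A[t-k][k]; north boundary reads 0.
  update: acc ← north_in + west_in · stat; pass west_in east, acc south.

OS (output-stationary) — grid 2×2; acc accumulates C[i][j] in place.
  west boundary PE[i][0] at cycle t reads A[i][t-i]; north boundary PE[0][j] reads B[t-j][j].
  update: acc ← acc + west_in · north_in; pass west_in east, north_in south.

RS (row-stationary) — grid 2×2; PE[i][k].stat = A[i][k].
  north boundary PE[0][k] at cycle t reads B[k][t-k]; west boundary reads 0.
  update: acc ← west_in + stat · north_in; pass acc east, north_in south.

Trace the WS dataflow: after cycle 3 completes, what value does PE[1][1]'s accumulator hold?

WS (2×2). Following PE[1][1] plus its west/north inputs:
  @0  [0,1]  acc 0  |  →0  ↓0
  @0  [1,0]  acc 0  |  →0  ↓0
  @0  [1,1]  acc 0  |  →0  ↓0
  @1  [0,1]  acc 72  |  →9  ↓72
  @1  [1,0]  acc 135  |  →8  ↓135
  @1  [1,1]  acc 0  |  →0  ↓0
  @2  [0,1]  acc 16  |  →2  ↓16
  @2  [1,0]  acc 95  |  →9  ↓95
  @2  [1,1]  acc 88  |  →8  ↓88
  @3  [0,1]  acc 0  |  →0  ↓0
  @3  [1,0]  acc 0  |  →0  ↓0
  @3  [1,1]  acc 34  |  →9  ↓34

PE[1][1].acc = 34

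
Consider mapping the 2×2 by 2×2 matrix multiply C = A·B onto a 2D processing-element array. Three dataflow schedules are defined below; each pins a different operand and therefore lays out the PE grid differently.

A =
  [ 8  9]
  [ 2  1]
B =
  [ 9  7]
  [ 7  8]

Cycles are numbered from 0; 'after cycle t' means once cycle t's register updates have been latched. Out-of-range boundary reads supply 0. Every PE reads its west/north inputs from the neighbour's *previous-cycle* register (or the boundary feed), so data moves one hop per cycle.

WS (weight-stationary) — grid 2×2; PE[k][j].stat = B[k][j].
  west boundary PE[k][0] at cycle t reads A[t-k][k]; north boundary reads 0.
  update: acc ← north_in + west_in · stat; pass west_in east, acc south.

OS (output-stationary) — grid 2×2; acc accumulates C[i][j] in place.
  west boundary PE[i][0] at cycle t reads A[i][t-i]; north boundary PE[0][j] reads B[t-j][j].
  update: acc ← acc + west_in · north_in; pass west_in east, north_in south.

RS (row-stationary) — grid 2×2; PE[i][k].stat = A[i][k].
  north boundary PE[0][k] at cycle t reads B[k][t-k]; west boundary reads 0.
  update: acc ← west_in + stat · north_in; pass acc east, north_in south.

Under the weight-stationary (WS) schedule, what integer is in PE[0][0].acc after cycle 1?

PE[0][0].acc = 18

WS on a 2×2 grid — tracing PE[0][0] and its feeders:
  [0] (0,0) acc=72 (h:8 v:72)
  [1] (0,0) acc=18 (h:2 v:18)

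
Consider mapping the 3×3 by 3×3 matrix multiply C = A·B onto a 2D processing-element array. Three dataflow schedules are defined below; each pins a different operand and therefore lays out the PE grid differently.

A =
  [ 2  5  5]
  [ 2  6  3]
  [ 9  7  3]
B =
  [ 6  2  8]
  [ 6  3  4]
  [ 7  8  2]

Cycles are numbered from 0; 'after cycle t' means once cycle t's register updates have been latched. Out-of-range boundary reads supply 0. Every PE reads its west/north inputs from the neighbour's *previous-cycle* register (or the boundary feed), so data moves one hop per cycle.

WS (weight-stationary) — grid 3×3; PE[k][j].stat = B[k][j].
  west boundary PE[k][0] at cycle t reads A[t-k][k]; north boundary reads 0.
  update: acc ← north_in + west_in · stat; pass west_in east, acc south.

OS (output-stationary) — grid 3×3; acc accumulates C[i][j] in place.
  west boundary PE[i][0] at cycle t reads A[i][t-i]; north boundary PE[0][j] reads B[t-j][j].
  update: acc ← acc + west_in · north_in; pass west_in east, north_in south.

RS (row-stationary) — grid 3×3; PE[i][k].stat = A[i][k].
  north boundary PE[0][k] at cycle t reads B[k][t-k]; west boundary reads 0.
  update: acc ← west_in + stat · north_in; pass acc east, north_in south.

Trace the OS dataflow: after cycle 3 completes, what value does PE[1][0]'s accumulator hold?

PE[1][0].acc = 69

OS (3×3). Following PE[1][0] plus its west/north inputs:
  [0] (0,0) acc=12 (h:2 v:6)
  [0] (1,0) acc=0 (h:0 v:0)
  [1] (0,0) acc=42 (h:5 v:6)
  [1] (1,0) acc=12 (h:2 v:6)
  [2] (0,0) acc=77 (h:5 v:7)
  [2] (1,0) acc=48 (h:6 v:6)
  [3] (0,0) acc=77 (h:0 v:0)
  [3] (1,0) acc=69 (h:3 v:7)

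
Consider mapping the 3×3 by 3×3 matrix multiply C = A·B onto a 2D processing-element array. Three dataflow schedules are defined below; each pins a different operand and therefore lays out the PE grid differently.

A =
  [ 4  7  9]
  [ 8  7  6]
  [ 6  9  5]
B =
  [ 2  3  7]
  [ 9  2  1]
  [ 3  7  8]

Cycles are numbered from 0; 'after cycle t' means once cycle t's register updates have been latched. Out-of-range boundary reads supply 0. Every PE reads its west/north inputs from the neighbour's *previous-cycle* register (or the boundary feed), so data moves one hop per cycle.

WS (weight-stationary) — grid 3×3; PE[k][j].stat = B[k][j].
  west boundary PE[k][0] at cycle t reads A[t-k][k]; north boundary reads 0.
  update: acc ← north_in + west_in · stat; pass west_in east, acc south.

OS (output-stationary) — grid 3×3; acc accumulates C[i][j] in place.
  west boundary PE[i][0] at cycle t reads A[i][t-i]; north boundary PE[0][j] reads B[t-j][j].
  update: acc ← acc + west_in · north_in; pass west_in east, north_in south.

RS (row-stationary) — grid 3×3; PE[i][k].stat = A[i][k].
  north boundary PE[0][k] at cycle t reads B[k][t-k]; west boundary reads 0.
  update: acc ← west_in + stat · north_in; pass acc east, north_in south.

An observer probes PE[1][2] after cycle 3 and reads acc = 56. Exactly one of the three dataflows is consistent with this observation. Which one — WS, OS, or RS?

dataflow = OS

WS [3×3] PE[1][2] across cycles:
  cycle 0: PE[1][2] → acc 0, east 0, south 0
  cycle 1: PE[1][2] → acc 0, east 0, south 0
  cycle 2: PE[1][2] → acc 0, east 0, south 0
  cycle 3: PE[1][2] → acc 35, east 7, south 35
OS [3×3] PE[1][2] across cycles:
  cycle 0: PE[1][2] → acc 0, east 0, south 0
  cycle 1: PE[1][2] → acc 0, east 0, south 0
  cycle 2: PE[1][2] → acc 0, east 0, south 0
  cycle 3: PE[1][2] → acc 56, east 8, south 7
RS [3×3] PE[1][2] across cycles:
  cycle 0: PE[1][2] → acc 0, east 0, south 0
  cycle 1: PE[1][2] → acc 0, east 0, south 0
  cycle 2: PE[1][2] → acc 0, east 0, south 0
  cycle 3: PE[1][2] → acc 97, east 97, south 3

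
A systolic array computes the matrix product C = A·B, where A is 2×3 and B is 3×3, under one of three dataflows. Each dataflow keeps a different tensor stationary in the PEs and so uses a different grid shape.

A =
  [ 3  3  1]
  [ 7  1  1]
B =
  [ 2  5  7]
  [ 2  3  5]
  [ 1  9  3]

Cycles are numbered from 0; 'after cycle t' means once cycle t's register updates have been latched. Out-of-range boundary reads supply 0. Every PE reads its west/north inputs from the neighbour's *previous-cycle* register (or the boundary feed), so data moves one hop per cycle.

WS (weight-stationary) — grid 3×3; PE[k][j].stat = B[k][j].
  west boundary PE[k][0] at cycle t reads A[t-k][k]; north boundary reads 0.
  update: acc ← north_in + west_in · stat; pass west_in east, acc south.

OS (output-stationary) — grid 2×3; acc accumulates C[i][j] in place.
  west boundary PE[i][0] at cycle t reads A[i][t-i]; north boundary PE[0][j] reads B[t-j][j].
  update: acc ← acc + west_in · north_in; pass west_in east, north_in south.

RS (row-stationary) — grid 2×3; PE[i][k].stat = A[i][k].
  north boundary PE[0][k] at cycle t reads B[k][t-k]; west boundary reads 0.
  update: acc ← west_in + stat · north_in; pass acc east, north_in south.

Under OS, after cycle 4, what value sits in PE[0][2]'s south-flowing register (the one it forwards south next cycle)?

OS on a 2×3 grid — tracing PE[0][2] and its feeders:
  cycle 0: PE[0][1] → acc 0, east 0, south 0
  cycle 0: PE[0][2] → acc 0, east 0, south 0
  cycle 1: PE[0][1] → acc 15, east 3, south 5
  cycle 1: PE[0][2] → acc 0, east 0, south 0
  cycle 2: PE[0][1] → acc 24, east 3, south 3
  cycle 2: PE[0][2] → acc 21, east 3, south 7
  cycle 3: PE[0][1] → acc 33, east 1, south 9
  cycle 3: PE[0][2] → acc 36, east 3, south 5
  cycle 4: PE[0][1] → acc 33, east 0, south 0
  cycle 4: PE[0][2] → acc 39, east 1, south 3

register = 3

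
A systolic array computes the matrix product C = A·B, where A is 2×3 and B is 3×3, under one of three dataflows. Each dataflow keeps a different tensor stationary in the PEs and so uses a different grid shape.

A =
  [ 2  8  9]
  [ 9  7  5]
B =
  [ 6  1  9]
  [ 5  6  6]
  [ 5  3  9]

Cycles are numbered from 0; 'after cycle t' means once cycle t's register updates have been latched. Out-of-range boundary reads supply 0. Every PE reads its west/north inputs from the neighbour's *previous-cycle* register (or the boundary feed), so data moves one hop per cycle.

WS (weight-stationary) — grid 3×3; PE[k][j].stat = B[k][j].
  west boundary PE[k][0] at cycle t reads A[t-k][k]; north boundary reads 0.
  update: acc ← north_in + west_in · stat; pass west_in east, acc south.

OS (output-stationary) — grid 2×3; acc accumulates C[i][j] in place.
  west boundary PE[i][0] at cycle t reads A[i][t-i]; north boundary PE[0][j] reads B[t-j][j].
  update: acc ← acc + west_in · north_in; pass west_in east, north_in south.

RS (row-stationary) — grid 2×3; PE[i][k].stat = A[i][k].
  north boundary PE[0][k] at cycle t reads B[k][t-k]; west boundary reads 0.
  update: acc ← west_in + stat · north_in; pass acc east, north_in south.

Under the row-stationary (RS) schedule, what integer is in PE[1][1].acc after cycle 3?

PE[1][1].acc = 51

Tracing RS — 2×3 array, target PE[1][1]:
  step 0 · PE0,1: acc=0; fwd→0 fwd↓0
  step 0 · PE1,0: acc=0; fwd→0 fwd↓0
  step 0 · PE1,1: acc=0; fwd→0 fwd↓0
  step 1 · PE0,1: acc=52; fwd→52 fwd↓5
  step 1 · PE1,0: acc=54; fwd→54 fwd↓6
  step 1 · PE1,1: acc=0; fwd→0 fwd↓0
  step 2 · PE0,1: acc=50; fwd→50 fwd↓6
  step 2 · PE1,0: acc=9; fwd→9 fwd↓1
  step 2 · PE1,1: acc=89; fwd→89 fwd↓5
  step 3 · PE0,1: acc=66; fwd→66 fwd↓6
  step 3 · PE1,0: acc=81; fwd→81 fwd↓9
  step 3 · PE1,1: acc=51; fwd→51 fwd↓6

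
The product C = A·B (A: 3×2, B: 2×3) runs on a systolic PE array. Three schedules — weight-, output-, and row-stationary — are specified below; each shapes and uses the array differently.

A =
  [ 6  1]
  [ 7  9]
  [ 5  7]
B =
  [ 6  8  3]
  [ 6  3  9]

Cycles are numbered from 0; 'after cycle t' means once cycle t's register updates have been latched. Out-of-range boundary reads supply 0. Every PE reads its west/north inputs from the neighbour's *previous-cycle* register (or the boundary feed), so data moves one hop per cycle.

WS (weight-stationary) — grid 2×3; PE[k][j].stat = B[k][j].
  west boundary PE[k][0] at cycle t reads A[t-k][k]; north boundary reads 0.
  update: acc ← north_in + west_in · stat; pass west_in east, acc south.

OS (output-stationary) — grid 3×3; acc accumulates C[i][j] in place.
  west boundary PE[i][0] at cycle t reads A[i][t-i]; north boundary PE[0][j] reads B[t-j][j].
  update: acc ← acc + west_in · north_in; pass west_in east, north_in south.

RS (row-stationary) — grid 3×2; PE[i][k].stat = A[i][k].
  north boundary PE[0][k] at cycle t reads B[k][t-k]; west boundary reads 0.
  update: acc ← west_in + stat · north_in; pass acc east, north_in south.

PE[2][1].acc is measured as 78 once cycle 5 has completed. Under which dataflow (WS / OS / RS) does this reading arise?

WS (2×3): PE[2][1] does not exist.
OS (3×3 grid), PE[2][1]:
  c0 r2c1: 0 / 0 / 0
  c1 r2c1: 0 / 0 / 0
  c2 r2c1: 0 / 0 / 0
  c3 r2c1: 40 / 5 / 8
  c4 r2c1: 61 / 7 / 3
  c5 r2c1: 61 / 0 / 0
RS (3×2 grid), PE[2][1]:
  c0 r2c1: 0 / 0 / 0
  c1 r2c1: 0 / 0 / 0
  c2 r2c1: 0 / 0 / 0
  c3 r2c1: 72 / 72 / 6
  c4 r2c1: 61 / 61 / 3
  c5 r2c1: 78 / 78 / 9

dataflow = RS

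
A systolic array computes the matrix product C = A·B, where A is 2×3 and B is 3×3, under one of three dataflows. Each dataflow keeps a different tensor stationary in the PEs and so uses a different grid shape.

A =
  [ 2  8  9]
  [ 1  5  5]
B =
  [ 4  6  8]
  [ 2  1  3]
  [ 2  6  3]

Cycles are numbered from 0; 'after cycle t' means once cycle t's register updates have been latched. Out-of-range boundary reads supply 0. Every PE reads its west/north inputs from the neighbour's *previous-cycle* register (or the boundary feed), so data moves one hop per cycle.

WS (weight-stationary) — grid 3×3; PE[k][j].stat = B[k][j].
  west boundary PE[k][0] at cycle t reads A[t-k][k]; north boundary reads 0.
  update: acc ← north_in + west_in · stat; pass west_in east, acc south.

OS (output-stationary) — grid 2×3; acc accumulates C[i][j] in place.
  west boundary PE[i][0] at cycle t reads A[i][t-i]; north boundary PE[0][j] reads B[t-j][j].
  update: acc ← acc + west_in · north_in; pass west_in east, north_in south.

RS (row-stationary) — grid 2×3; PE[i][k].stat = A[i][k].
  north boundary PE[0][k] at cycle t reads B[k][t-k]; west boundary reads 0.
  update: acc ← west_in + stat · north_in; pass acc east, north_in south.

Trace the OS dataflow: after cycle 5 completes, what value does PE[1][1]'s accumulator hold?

OS 2×3: PE[1][1] cycle-by-cycle (with neighbour feeds):
  0: (0,1).acc=0  regs=<0,0>
  0: (1,0).acc=0  regs=<0,0>
  0: (1,1).acc=0  regs=<0,0>
  1: (0,1).acc=12  regs=<2,6>
  1: (1,0).acc=4  regs=<1,4>
  1: (1,1).acc=0  regs=<0,0>
  2: (0,1).acc=20  regs=<8,1>
  2: (1,0).acc=14  regs=<5,2>
  2: (1,1).acc=6  regs=<1,6>
  3: (0,1).acc=74  regs=<9,6>
  3: (1,0).acc=24  regs=<5,2>
  3: (1,1).acc=11  regs=<5,1>
  4: (0,1).acc=74  regs=<0,0>
  4: (1,0).acc=24  regs=<0,0>
  4: (1,1).acc=41  regs=<5,6>
  5: (0,1).acc=74  regs=<0,0>
  5: (1,0).acc=24  regs=<0,0>
  5: (1,1).acc=41  regs=<0,0>

PE[1][1].acc = 41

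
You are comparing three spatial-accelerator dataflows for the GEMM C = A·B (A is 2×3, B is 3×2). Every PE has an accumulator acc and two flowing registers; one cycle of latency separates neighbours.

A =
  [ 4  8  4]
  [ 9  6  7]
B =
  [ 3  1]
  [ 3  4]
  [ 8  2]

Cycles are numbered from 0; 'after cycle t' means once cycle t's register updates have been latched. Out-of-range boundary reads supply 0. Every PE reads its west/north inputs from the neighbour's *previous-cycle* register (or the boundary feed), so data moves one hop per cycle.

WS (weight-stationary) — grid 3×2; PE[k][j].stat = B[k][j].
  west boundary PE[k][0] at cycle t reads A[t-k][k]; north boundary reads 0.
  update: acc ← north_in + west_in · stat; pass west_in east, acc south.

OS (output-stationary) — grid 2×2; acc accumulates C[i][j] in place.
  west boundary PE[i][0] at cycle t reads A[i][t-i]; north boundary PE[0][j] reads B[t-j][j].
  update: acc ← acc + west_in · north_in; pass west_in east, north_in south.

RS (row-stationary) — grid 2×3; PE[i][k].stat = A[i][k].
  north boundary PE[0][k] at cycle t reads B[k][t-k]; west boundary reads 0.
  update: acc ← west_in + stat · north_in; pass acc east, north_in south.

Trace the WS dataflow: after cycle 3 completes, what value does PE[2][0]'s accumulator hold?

PE[2][0].acc = 101

WS on a 3×2 grid — tracing PE[2][0] and its feeders:
  0: (1,0).acc=0  regs=<0,0>
  0: (2,0).acc=0  regs=<0,0>
  1: (1,0).acc=36  regs=<8,36>
  1: (2,0).acc=0  regs=<0,0>
  2: (1,0).acc=45  regs=<6,45>
  2: (2,0).acc=68  regs=<4,68>
  3: (1,0).acc=0  regs=<0,0>
  3: (2,0).acc=101  regs=<7,101>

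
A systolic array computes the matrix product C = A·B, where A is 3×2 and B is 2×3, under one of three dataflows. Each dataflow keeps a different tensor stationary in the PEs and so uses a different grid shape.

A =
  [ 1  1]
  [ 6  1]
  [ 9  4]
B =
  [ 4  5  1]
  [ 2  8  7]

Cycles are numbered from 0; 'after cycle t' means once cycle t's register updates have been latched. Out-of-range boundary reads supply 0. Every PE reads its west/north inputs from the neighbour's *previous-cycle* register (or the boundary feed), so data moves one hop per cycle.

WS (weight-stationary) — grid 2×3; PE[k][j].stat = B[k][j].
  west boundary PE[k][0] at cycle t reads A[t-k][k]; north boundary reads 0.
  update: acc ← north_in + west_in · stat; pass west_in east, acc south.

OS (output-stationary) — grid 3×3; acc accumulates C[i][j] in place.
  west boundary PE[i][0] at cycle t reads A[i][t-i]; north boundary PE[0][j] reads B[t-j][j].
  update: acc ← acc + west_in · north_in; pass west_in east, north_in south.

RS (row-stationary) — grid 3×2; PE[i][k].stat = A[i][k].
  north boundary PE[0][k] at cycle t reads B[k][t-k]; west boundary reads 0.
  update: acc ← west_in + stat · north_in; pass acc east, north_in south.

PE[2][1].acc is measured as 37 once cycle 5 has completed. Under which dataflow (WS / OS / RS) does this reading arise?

— WS: 2×3 array has no PE[2][1].
Under OS (3×3), PE[2][1]:
  after 0 — PE[2][1] acc=0, pass-E 0, pass-S 0
  after 1 — PE[2][1] acc=0, pass-E 0, pass-S 0
  after 2 — PE[2][1] acc=0, pass-E 0, pass-S 0
  after 3 — PE[2][1] acc=45, pass-E 9, pass-S 5
  after 4 — PE[2][1] acc=77, pass-E 4, pass-S 8
  after 5 — PE[2][1] acc=77, pass-E 0, pass-S 0
Under RS (3×2), PE[2][1]:
  after 0 — PE[2][1] acc=0, pass-E 0, pass-S 0
  after 1 — PE[2][1] acc=0, pass-E 0, pass-S 0
  after 2 — PE[2][1] acc=0, pass-E 0, pass-S 0
  after 3 — PE[2][1] acc=44, pass-E 44, pass-S 2
  after 4 — PE[2][1] acc=77, pass-E 77, pass-S 8
  after 5 — PE[2][1] acc=37, pass-E 37, pass-S 7

dataflow = RS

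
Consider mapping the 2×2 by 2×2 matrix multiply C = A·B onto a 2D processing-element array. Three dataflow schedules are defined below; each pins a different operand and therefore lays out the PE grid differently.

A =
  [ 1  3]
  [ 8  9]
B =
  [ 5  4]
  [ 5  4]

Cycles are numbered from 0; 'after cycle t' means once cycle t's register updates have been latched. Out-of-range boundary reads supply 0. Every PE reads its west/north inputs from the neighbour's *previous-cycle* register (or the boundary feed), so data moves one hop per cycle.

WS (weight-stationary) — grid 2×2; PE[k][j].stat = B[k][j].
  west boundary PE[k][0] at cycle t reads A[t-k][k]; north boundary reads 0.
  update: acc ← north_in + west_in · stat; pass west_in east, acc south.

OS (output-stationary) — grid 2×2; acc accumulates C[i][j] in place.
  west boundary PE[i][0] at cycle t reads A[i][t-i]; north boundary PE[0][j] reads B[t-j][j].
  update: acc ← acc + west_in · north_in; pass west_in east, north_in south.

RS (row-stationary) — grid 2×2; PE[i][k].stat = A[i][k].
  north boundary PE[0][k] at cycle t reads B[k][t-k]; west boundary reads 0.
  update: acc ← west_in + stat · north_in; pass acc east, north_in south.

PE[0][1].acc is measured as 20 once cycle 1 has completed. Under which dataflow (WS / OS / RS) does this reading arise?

dataflow = RS

WS [2×2] PE[0][1] across cycles:
  t=0 PE[0][1]: acc=0 h=0 v=0
  t=1 PE[0][1]: acc=4 h=1 v=4
OS [2×2] PE[0][1] across cycles:
  t=0 PE[0][1]: acc=0 h=0 v=0
  t=1 PE[0][1]: acc=4 h=1 v=4
RS [2×2] PE[0][1] across cycles:
  t=0 PE[0][1]: acc=0 h=0 v=0
  t=1 PE[0][1]: acc=20 h=20 v=5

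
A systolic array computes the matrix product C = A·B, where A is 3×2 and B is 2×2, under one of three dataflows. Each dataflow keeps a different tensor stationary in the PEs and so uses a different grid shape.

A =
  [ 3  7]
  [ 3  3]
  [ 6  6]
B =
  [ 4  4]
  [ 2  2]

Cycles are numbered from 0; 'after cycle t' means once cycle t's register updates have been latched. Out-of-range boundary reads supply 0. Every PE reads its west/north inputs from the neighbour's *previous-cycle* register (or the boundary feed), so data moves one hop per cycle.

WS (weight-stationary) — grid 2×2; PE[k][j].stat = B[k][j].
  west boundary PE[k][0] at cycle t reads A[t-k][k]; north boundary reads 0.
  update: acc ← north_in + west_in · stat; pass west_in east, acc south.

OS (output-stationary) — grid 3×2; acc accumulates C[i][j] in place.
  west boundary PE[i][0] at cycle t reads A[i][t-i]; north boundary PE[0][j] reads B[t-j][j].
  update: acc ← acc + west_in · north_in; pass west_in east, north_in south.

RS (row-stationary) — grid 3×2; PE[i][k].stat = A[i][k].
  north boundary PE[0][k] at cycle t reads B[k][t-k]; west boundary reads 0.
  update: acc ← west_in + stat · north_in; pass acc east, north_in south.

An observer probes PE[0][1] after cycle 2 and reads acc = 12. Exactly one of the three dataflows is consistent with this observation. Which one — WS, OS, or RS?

WS [2×2] PE[0][1] across cycles:
  @0  [0,1]  acc 0  |  →0  ↓0
  @1  [0,1]  acc 12  |  →3  ↓12
  @2  [0,1]  acc 12  |  →3  ↓12
OS [3×2] PE[0][1] across cycles:
  @0  [0,1]  acc 0  |  →0  ↓0
  @1  [0,1]  acc 12  |  →3  ↓4
  @2  [0,1]  acc 26  |  →7  ↓2
RS [3×2] PE[0][1] across cycles:
  @0  [0,1]  acc 0  |  →0  ↓0
  @1  [0,1]  acc 26  |  →26  ↓2
  @2  [0,1]  acc 26  |  →26  ↓2

dataflow = WS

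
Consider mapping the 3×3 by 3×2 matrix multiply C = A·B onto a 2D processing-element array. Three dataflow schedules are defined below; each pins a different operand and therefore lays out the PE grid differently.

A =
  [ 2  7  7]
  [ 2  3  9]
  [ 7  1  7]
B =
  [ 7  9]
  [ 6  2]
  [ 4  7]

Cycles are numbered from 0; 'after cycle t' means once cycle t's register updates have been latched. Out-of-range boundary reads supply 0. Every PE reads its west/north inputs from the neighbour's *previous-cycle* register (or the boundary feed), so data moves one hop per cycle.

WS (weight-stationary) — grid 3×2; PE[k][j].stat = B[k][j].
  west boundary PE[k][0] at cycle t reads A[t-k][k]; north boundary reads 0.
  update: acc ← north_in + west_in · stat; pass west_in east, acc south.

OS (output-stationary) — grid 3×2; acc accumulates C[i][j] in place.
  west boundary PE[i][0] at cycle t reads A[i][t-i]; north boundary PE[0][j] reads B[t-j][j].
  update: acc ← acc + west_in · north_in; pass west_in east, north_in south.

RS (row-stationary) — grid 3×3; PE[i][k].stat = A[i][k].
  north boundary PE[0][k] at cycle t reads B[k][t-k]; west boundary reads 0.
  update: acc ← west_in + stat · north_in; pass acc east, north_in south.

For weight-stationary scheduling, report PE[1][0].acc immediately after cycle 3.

Tracing WS — 3×2 array, target PE[1][0]:
  step 0 · PE0,0: acc=14; fwd→2 fwd↓14
  step 0 · PE1,0: acc=0; fwd→0 fwd↓0
  step 1 · PE0,0: acc=14; fwd→2 fwd↓14
  step 1 · PE1,0: acc=56; fwd→7 fwd↓56
  step 2 · PE0,0: acc=49; fwd→7 fwd↓49
  step 2 · PE1,0: acc=32; fwd→3 fwd↓32
  step 3 · PE0,0: acc=0; fwd→0 fwd↓0
  step 3 · PE1,0: acc=55; fwd→1 fwd↓55

PE[1][0].acc = 55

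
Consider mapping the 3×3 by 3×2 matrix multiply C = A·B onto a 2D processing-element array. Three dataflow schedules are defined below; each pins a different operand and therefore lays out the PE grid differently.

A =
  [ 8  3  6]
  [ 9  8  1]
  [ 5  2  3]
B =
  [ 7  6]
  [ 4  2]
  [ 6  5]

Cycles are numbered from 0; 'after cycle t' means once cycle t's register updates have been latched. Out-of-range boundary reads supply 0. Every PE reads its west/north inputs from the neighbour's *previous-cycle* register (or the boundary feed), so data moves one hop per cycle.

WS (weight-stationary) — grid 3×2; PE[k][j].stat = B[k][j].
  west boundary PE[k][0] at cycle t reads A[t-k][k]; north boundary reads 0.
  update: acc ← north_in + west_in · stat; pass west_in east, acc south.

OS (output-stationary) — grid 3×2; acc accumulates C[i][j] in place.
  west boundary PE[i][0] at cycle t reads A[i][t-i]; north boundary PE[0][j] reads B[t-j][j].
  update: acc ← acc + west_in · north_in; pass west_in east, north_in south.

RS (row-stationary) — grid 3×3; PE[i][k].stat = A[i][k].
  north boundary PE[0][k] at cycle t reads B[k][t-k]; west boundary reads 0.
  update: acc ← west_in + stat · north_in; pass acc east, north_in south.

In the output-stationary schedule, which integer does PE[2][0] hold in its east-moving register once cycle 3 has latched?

register = 2

OS on a 3×2 grid — tracing PE[2][0] and its feeders:
  c0 r1c0: 0 / 0 / 0
  c0 r2c0: 0 / 0 / 0
  c1 r1c0: 63 / 9 / 7
  c1 r2c0: 0 / 0 / 0
  c2 r1c0: 95 / 8 / 4
  c2 r2c0: 35 / 5 / 7
  c3 r1c0: 101 / 1 / 6
  c3 r2c0: 43 / 2 / 4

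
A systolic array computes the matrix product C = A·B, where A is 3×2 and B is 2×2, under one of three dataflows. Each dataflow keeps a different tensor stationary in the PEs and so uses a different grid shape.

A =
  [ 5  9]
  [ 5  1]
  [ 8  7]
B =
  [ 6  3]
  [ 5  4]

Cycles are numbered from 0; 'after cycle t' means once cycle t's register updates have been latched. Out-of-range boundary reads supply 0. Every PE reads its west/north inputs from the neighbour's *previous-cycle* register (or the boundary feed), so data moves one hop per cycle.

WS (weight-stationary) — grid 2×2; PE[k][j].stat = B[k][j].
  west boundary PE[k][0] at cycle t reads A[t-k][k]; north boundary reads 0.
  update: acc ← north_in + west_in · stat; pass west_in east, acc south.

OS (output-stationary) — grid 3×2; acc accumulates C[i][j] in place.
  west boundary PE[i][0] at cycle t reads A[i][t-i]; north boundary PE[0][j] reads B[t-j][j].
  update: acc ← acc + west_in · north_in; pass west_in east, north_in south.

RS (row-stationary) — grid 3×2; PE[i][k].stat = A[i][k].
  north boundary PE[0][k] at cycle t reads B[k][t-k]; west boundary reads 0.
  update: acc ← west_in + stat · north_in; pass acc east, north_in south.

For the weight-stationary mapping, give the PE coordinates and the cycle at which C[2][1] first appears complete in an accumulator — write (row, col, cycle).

(row, col, cycle) = (1, 1, 4)

WS: C[2][1] accumulates in PE[1][1]:
  c0 r1c1: 0 / 0 / 0
  c1 r1c1: 0 / 0 / 0
  c2 r1c1: 51 / 9 / 51
  c3 r1c1: 19 / 1 / 19
  c4 r1c1: 52 / 7 / 52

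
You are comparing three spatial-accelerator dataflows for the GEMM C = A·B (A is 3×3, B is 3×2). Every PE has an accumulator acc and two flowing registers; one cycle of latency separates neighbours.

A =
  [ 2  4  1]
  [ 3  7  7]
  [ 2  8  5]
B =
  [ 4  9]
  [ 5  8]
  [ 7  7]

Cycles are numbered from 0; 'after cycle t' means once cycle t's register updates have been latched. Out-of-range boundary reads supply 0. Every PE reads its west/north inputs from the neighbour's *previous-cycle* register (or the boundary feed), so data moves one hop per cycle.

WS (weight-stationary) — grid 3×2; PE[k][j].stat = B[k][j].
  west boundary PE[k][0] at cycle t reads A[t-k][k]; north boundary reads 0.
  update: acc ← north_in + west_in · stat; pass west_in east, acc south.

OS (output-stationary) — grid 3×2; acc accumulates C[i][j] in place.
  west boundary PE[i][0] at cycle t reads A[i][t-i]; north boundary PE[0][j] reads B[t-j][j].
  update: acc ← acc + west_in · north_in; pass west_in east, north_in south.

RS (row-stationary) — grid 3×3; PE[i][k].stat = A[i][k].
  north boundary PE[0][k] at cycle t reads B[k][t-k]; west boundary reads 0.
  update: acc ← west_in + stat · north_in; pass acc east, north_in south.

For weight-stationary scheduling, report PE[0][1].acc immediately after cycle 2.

PE[0][1].acc = 27

WS on a 3×2 grid — tracing PE[0][1] and its feeders:
  cycle 0: PE[0][0] → acc 8, east 2, south 8
  cycle 0: PE[0][1] → acc 0, east 0, south 0
  cycle 1: PE[0][0] → acc 12, east 3, south 12
  cycle 1: PE[0][1] → acc 18, east 2, south 18
  cycle 2: PE[0][0] → acc 8, east 2, south 8
  cycle 2: PE[0][1] → acc 27, east 3, south 27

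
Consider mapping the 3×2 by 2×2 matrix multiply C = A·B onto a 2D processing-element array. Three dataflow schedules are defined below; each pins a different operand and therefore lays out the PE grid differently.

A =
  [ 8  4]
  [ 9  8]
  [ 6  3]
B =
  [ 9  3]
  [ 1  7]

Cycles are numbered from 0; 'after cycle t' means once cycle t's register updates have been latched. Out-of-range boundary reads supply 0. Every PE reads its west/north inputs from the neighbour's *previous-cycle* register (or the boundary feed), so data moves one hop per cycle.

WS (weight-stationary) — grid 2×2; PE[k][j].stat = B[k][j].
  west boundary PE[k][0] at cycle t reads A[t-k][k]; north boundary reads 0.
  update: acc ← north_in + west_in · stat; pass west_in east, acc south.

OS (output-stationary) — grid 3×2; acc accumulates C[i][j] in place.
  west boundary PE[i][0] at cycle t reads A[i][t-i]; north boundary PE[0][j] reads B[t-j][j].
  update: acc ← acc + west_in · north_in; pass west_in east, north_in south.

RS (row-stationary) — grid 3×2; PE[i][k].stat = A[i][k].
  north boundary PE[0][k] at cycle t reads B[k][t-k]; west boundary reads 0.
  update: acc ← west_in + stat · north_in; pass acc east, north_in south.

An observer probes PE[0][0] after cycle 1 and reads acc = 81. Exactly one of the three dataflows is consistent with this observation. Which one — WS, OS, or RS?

WS [2×2] PE[0][0] across cycles:
  after 0 — PE[0][0] acc=72, pass-E 8, pass-S 72
  after 1 — PE[0][0] acc=81, pass-E 9, pass-S 81
OS [3×2] PE[0][0] across cycles:
  after 0 — PE[0][0] acc=72, pass-E 8, pass-S 9
  after 1 — PE[0][0] acc=76, pass-E 4, pass-S 1
RS [3×2] PE[0][0] across cycles:
  after 0 — PE[0][0] acc=72, pass-E 72, pass-S 9
  after 1 — PE[0][0] acc=24, pass-E 24, pass-S 3

dataflow = WS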